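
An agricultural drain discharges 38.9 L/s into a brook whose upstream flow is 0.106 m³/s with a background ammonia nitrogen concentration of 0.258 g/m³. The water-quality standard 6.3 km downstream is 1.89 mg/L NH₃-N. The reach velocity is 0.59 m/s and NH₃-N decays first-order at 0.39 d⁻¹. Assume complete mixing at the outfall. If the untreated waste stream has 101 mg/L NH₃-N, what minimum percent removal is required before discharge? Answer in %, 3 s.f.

38.9 L/s = 0.0389 m³/s.
Travel time to the compliance point: t = 6300/0.59 = 1.068e+04 s = 0.1236 d; decay factor exp(−0.39·0.1236) = 0.9529.
So the concentration just after mixing may be at most 1.89/0.9529 = 1.983 mg/L.
Mass balance: 1.983·0.1449 = 0.0389·Cₑ + 0.106·0.258.
Cₑ = (0.2874 − 0.02735) / 0.0389 = 6.685 mg/L.
Required removal = 1 − 6.685/101 = 93.38 %.

93.4 %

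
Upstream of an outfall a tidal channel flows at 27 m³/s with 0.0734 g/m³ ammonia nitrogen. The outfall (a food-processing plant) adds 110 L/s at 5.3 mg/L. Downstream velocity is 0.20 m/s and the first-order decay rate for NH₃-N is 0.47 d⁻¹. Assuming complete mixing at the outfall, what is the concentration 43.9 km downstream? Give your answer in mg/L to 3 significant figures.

0.0287 mg/L

110 L/s = 0.11 m³/s.
After complete mixing, C₀ = (0.11·5.3 + 27·0.0734) / 27.11 = 0.09461 mg/L.
Travel time t = 4.39e+04 m / 0.20 m/s = 2.195e+05 s = 2.541 d.
C = 0.09461·exp(−0.47·2.541) = 0.09461·0.303 = 0.02867 mg/L.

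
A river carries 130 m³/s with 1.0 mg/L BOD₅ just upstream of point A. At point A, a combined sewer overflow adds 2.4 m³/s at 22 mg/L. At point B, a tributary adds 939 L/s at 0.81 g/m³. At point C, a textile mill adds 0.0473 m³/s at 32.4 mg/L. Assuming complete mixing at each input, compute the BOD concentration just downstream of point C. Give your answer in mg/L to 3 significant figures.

1.39 mg/L

After input A: C = (130·1 + 2.4·22) / 132.4 = 1.381 mg/L.
939 L/s = 0.939 m³/s.
After input B: C = (132.4·1.381 + 0.939·0.81) / 133.3 = 1.377 mg/L.
After input C: C = (133.3·1.377 + 0.0473·32.4) / 133.4 = 1.388 mg/L.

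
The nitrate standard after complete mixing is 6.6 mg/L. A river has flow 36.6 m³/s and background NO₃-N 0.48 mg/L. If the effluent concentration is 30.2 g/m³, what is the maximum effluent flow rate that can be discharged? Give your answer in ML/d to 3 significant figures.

Mass balance at complete mixing: C_std·(Q_w + Q_r) = Q_w·C_e + Q_r·C_b.
Rearranging, Q_w = Q_r·(C_std − C_b)/(C_e − C_std) = 36.6·(6.6 − 0.48) / (30.2 − 6.6) = 9.491 m³/s.
= 820 ML/d.

820 ML/d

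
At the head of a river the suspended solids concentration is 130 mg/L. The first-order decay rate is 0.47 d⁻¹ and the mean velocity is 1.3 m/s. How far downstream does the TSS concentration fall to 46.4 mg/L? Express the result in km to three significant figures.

246 km

From C = C₀·e^(−kt), t = ln(C₀/C)/k = ln(130/46.4)/0.47 = 1.03/0.47 = 2.192 d.
Distance = v·t = 1.3 m/s × 1.894e+05 s = 2.462e+05 m = 246.2 km.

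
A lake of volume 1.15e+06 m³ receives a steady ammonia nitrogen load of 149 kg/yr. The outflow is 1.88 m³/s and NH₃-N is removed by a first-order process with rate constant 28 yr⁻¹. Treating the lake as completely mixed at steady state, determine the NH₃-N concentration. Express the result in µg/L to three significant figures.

Outflow Q = 1.88 m³/s × 3.156e+07 s/yr = 5.933e+07 m³/yr.
Steady-state CSTR mass balance: W = Q·C + k·V·C, so C = W/(Q + kV).
Q + kV = 5.933e+07 + 28·1.15e+06 = 9.153e+07 m³/yr.
C = 149/9.153e+07 = 1.628e-06 kg/m³ = 0.001628 mg/L = 1.628 µg/L.

1.63 µg/L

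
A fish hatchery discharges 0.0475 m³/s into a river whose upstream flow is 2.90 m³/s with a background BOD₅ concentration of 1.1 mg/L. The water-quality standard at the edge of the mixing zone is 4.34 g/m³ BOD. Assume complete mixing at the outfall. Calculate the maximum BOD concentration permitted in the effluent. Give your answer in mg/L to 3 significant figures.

Mass balance: 4.34·2.947 = 0.0475·Cₑ + 2.9·1.1.
Cₑ = (12.79 − 3.19) / 0.0475 = 202.2 mg/L.

202 mg/L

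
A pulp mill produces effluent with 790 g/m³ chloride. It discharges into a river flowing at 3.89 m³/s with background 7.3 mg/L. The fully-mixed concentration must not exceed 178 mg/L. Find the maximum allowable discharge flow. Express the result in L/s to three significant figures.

1090 L/s

Mass balance at complete mixing: C_std·(Q_w + Q_r) = Q_w·C_e + Q_r·C_b.
Rearranging, Q_w = Q_r·(C_std − C_b)/(C_e − C_std) = 3.89·(178 − 7.3) / (790 − 178) = 1.085 m³/s.
= 1085 L/s.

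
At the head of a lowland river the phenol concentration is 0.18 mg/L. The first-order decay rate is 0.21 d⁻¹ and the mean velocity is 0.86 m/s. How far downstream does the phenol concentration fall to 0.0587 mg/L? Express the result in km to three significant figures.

396 km

From C = C₀·e^(−kt), t = ln(C₀/C)/k = ln(0.18/0.0587)/0.21 = 1.121/0.21 = 5.336 d.
Distance = v·t = 0.86 m/s × 4.61e+05 s = 3.965e+05 m = 396.5 km.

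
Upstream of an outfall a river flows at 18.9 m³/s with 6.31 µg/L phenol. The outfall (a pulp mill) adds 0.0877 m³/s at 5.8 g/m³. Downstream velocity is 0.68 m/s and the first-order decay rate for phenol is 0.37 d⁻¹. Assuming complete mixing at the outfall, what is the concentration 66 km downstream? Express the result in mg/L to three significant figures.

0.0218 mg/L

6.31 µg/L = 0.00631 mg/L.
After complete mixing, C₀ = (0.0877·5.8 + 18.9·0.00631) / 18.99 = 0.03307 mg/L.
Travel time t = 6.6e+04 m / 0.68 m/s = 9.706e+04 s = 1.123 d.
C = 0.03307·exp(−0.37·1.123) = 0.03307·0.6599 = 0.02182 mg/L.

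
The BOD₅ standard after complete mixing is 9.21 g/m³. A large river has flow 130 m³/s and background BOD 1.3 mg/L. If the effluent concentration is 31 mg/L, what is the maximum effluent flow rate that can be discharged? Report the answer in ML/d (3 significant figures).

4080 ML/d

Mass balance at complete mixing: C_std·(Q_w + Q_r) = Q_w·C_e + Q_r·C_b.
Rearranging, Q_w = Q_r·(C_std − C_b)/(C_e − C_std) = 130·(9.21 − 1.3) / (31 − 9.21) = 47.19 m³/s.
= 4077 ML/d.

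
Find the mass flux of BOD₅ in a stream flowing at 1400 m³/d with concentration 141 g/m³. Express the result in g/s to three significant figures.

2.28 g/s

1400 m³/d = 0.0162 m³/s.
Mass flux = Q·C = 0.0162 m³/s × 141 g/m³ = 2.285 g/s.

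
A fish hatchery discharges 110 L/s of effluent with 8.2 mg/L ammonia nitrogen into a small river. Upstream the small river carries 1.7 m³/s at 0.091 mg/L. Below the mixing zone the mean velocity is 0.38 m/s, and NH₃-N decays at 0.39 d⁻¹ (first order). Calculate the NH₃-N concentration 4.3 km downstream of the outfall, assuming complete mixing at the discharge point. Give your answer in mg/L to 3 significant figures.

110 L/s = 0.11 m³/s.
After complete mixing, C₀ = (0.11·8.2 + 1.7·0.091) / 1.81 = 0.5838 mg/L.
Travel time t = 4300 m / 0.38 m/s = 1.132e+04 s = 0.131 d.
C = 0.5838·exp(−0.39·0.131) = 0.5838·0.9502 = 0.5547 mg/L.

0.555 mg/L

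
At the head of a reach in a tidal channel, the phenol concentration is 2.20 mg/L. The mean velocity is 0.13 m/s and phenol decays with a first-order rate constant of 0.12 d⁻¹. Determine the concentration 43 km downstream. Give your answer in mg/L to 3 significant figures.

Travel time t = 43 km / 0.13 m/s = 4.3e+04/0.13 = 3.308e+05 s = 3.828 d.
First-order decay: C = 2.20·exp(−0.12·3.828) = 2.20·0.6317 = 1.39 mg/L.

1.39 mg/L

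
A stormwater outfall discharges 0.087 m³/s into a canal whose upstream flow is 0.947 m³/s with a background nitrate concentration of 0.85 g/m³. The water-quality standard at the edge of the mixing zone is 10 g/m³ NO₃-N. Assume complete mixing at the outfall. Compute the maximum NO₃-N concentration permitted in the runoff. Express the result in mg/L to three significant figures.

Mass balance: 10·1.034 = 0.087·Cₑ + 0.947·0.85.
Cₑ = (10.34 − 0.8049) / 0.087 = 109.6 mg/L.

110 mg/L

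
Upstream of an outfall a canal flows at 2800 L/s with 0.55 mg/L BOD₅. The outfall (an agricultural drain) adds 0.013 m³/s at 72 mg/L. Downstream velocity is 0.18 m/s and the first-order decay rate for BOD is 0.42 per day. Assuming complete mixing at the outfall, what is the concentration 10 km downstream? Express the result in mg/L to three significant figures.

2800 L/s = 2.8 m³/s.
After complete mixing, C₀ = (0.013·72 + 2.8·0.55) / 2.813 = 0.8802 mg/L.
Travel time t = 1e+04 m / 0.18 m/s = 5.556e+04 s = 0.643 d.
C = 0.8802·exp(−0.42·0.643) = 0.8802·0.7633 = 0.6719 mg/L.

0.672 mg/L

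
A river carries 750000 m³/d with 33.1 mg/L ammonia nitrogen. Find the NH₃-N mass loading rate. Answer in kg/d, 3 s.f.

24800 kg/d

750000 m³/d = 8.681 m³/s.
Mass flux = Q·C = 8.681 m³/s × 33.1 g/m³ = 287.3 g/s.
= 287.3 g/s × 86.4 = 2.483e+04 kg/d.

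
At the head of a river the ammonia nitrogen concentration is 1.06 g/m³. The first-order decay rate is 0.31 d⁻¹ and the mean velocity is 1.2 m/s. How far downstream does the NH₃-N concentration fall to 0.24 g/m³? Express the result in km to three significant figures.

From C = C₀·e^(−kt), t = ln(C₀/C)/k = ln(1.06/0.24)/0.31 = 1.485/0.31 = 4.792 d.
Distance = v·t = 1.2 m/s × 4.14e+05 s = 4.968e+05 m = 496.8 km.

497 km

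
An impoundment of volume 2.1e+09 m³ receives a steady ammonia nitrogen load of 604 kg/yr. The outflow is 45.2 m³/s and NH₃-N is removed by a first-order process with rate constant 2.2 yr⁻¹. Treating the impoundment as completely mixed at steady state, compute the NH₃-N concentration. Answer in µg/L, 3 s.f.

0.0999 µg/L

Outflow Q = 45.2 m³/s × 3.156e+07 s/yr = 1.426e+09 m³/yr.
Steady-state CSTR mass balance: W = Q·C + k·V·C, so C = W/(Q + kV).
Q + kV = 1.426e+09 + 2.2·2.1e+09 = 6.046e+09 m³/yr.
C = 604/6.046e+09 = 9.989e-08 kg/m³ = 9.989e-05 mg/L = 0.09989 µg/L.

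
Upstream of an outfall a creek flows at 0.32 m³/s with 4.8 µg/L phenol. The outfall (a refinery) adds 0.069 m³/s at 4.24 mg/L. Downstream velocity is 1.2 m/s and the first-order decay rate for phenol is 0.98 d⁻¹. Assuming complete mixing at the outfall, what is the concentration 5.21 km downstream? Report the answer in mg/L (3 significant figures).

0.720 mg/L

4.8 µg/L = 0.0048 mg/L.
After complete mixing, C₀ = (0.069·4.24 + 0.32·0.0048) / 0.389 = 0.756 mg/L.
Travel time t = 5210 m / 1.2 m/s = 4342 s = 0.05025 d.
C = 0.756·exp(−0.98·0.05025) = 0.756·0.9519 = 0.7197 mg/L.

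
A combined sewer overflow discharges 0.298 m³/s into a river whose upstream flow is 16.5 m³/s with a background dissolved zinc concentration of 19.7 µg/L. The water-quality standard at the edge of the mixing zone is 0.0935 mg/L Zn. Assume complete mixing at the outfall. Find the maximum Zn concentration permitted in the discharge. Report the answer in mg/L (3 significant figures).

19.7 µg/L = 0.0197 mg/L.
Mass balance: 0.0935·16.8 = 0.298·Cₑ + 16.5·0.0197.
Cₑ = (1.571 − 0.3251) / 0.298 = 4.18 mg/L.

4.18 mg/L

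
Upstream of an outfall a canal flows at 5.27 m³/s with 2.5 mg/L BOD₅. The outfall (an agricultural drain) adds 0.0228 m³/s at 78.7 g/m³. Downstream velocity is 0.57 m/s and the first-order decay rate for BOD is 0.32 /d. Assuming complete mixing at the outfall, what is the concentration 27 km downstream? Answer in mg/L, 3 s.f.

After complete mixing, C₀ = (0.0228·78.7 + 5.27·2.5) / 5.293 = 2.828 mg/L.
Travel time t = 2.7e+04 m / 0.57 m/s = 4.737e+04 s = 0.5482 d.
C = 2.828·exp(−0.32·0.5482) = 2.828·0.8391 = 2.373 mg/L.

2.37 mg/L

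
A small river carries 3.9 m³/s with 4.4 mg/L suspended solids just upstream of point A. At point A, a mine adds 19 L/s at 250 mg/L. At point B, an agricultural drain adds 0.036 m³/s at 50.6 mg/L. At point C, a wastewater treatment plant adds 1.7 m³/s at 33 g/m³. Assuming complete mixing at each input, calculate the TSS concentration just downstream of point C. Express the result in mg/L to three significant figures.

19 L/s = 0.019 m³/s.
After input A: C = (3.9·4.4 + 0.019·250) / 3.919 = 5.591 mg/L.
After input B: C = (3.919·5.591 + 0.036·50.6) / 3.955 = 6 mg/L.
After input C: C = (3.955·6 + 1.7·33) / 5.655 = 14.12 mg/L.

14.1 mg/L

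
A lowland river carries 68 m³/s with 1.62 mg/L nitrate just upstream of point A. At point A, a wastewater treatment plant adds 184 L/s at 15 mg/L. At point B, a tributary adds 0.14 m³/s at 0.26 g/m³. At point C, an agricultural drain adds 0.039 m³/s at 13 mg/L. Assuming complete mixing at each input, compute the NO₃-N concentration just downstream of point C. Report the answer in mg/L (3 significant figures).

1.66 mg/L

184 L/s = 0.184 m³/s.
After input A: C = (68·1.62 + 0.184·15) / 68.18 = 1.656 mg/L.
After input B: C = (68.18·1.656 + 0.14·0.26) / 68.32 = 1.653 mg/L.
After input C: C = (68.32·1.653 + 0.039·13) / 68.36 = 1.66 mg/L.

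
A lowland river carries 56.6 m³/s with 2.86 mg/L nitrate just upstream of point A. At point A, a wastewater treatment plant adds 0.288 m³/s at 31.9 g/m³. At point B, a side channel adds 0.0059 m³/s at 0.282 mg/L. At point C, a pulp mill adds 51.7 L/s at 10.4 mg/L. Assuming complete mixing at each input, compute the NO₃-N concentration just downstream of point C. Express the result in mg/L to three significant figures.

3.01 mg/L

After input A: C = (56.6·2.86 + 0.288·31.9) / 56.89 = 3.007 mg/L.
After input B: C = (56.89·3.007 + 0.0059·0.282) / 56.89 = 3.007 mg/L.
51.7 L/s = 0.0517 m³/s.
After input C: C = (56.89·3.007 + 0.0517·10.4) / 56.95 = 3.013 mg/L.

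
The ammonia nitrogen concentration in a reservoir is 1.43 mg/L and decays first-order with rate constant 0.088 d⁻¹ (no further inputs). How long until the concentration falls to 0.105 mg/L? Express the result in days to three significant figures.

29.7 d

t = ln(C₀/C)/k = ln(1.43/0.105)/0.088 = 2.611/0.088 = 29.68 d.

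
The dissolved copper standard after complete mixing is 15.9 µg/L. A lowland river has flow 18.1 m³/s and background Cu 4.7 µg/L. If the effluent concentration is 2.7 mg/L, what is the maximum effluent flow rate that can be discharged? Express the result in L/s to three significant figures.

75.5 L/s

4.7 µg/L = 0.0047 mg/L.
15.9 µg/L = 0.0159 mg/L.
Mass balance at complete mixing: C_std·(Q_w + Q_r) = Q_w·C_e + Q_r·C_b.
Rearranging, Q_w = Q_r·(C_std − C_b)/(C_e − C_std) = 18.1·(0.0159 − 0.0047) / (2.7 − 0.0159) = 0.07553 m³/s.
= 75.53 L/s.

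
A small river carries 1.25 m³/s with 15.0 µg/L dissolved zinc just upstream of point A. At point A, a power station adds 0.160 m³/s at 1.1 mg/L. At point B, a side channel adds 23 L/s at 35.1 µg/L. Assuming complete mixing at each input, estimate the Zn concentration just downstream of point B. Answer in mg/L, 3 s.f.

0.136 mg/L

15.0 µg/L = 0.015 mg/L.
After input A: C = (1.25·0.015 + 0.16·1.1) / 1.41 = 0.1381 mg/L.
23 L/s = 0.023 m³/s.
35.1 µg/L = 0.0351 mg/L.
After input B: C = (1.41·0.1381 + 0.023·0.0351) / 1.433 = 0.1365 mg/L.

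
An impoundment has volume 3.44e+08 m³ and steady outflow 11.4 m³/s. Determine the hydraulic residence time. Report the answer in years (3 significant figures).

0.956 yr

Q = 11.4 m³/s × 3.156e+07 s/yr = 3.598e+08 m³/yr.
Hydraulic residence time τ = V/Q = 3.44e+08/3.598e+08 = 0.9562 yr.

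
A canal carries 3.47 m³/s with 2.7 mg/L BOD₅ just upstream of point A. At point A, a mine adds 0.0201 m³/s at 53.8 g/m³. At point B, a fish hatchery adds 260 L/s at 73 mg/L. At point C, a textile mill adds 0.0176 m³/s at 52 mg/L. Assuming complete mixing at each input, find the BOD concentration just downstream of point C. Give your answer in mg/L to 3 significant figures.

8.05 mg/L

After input A: C = (3.47·2.7 + 0.0201·53.8) / 3.49 = 2.994 mg/L.
260 L/s = 0.26 m³/s.
After input B: C = (3.49·2.994 + 0.26·73) / 3.75 = 7.848 mg/L.
After input C: C = (3.75·7.848 + 0.0176·52) / 3.768 = 8.054 mg/L.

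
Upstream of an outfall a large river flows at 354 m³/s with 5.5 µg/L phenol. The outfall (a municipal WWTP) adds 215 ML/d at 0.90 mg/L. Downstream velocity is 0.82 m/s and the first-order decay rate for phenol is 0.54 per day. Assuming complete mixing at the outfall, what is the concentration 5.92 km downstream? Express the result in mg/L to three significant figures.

0.0112 mg/L

215 ML/d = 2.488 m³/s.
5.5 µg/L = 0.0055 mg/L.
After complete mixing, C₀ = (2.488·0.9 + 354·0.0055) / 356.5 = 0.01174 mg/L.
Travel time t = 5920 m / 0.82 m/s = 7220 s = 0.08356 d.
C = 0.01174·exp(−0.54·0.08356) = 0.01174·0.9559 = 0.01123 mg/L.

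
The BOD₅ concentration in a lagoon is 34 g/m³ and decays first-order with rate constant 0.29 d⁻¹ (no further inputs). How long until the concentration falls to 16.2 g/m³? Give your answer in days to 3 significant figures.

2.56 d

t = ln(C₀/C)/k = ln(34/16.2)/0.29 = 0.7413/0.29 = 2.556 d.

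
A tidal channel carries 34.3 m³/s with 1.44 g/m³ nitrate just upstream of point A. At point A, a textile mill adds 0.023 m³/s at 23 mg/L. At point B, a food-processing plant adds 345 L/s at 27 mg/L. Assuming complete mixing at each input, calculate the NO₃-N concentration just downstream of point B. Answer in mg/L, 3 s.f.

After input A: C = (34.3·1.44 + 0.023·23) / 34.32 = 1.454 mg/L.
345 L/s = 0.345 m³/s.
After input B: C = (34.32·1.454 + 0.345·27) / 34.67 = 1.709 mg/L.

1.71 mg/L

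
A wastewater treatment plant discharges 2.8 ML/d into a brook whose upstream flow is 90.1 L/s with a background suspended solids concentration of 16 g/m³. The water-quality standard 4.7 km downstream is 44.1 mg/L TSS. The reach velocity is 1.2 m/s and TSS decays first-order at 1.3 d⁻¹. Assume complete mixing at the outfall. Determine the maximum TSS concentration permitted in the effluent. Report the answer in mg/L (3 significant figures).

2.8 ML/d = 0.03241 m³/s.
90.1 L/s = 0.0901 m³/s.
Travel time to the compliance point: t = 4700/1.2 = 3917 s = 0.04533 d; decay factor exp(−1.3·0.04533) = 0.9428.
So the concentration just after mixing may be at most 44.1/0.9428 = 46.78 mg/L.
Mass balance: 46.78·0.1225 = 0.03241·Cₑ + 0.0901·16.
Cₑ = (5.731 − 1.442) / 0.03241 = 132.3 mg/L.

132 mg/L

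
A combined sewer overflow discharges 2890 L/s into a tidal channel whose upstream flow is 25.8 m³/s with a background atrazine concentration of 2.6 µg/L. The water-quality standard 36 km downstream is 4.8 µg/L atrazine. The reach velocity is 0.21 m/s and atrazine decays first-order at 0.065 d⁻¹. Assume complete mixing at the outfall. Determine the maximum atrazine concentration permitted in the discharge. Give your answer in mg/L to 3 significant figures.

0.0310 mg/L

2890 L/s = 2.89 m³/s.
2.6 µg/L = 0.0026 mg/L.
4.8 µg/L = 0.0048 mg/L.
Travel time to the compliance point: t = 3.6e+04/0.21 = 1.714e+05 s = 1.984 d; decay factor exp(−0.065·1.984) = 0.879.
So the concentration just after mixing may be at most 0.0048/0.879 = 0.005461 mg/L.
Mass balance: 0.005461·28.69 = 2.89·Cₑ + 25.8·0.0026.
Cₑ = (0.1567 − 0.06708) / 2.89 = 0.031 mg/L.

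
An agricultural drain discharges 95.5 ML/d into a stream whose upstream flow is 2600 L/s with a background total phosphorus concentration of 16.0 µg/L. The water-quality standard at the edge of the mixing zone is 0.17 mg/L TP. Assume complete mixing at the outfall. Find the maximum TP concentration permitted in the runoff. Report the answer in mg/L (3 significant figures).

0.532 mg/L

95.5 ML/d = 1.105 m³/s.
2600 L/s = 2.6 m³/s.
16.0 µg/L = 0.016 mg/L.
Mass balance: 0.17·3.705 = 1.105·Cₑ + 2.6·0.016.
Cₑ = (0.6299 − 0.0416) / 1.105 = 0.5322 mg/L.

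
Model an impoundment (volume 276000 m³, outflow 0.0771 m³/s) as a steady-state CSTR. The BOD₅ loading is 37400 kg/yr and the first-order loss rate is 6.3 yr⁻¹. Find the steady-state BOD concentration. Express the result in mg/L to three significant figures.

8.96 mg/L

Outflow Q = 0.0771 m³/s × 3.156e+07 s/yr = 2.433e+06 m³/yr.
Steady-state CSTR mass balance: W = Q·C + k·V·C, so C = W/(Q + kV).
Q + kV = 2.433e+06 + 6.3·276000 = 4.172e+06 m³/yr.
C = 37400/4.172e+06 = 0.008965 kg/m³ = 8.965 mg/L.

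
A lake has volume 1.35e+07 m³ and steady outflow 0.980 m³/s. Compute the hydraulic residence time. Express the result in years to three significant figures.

Q = 0.980 m³/s × 3.156e+07 s/yr = 3.093e+07 m³/yr.
Hydraulic residence time τ = V/Q = 1.35e+07/3.093e+07 = 0.4365 yr.

0.437 yr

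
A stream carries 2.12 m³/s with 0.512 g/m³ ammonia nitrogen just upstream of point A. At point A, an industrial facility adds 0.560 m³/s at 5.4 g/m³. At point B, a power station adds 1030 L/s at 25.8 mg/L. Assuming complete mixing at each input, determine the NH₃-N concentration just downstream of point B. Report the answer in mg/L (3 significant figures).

8.27 mg/L

After input A: C = (2.12·0.512 + 0.56·5.4) / 2.68 = 1.533 mg/L.
1030 L/s = 1.03 m³/s.
After input B: C = (2.68·1.533 + 1.03·25.8) / 3.71 = 8.27 mg/L.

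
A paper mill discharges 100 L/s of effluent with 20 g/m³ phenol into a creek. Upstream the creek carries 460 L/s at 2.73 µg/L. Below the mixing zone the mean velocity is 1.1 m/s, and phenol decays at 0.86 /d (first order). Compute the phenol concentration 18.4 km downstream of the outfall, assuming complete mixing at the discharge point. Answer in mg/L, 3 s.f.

3.03 mg/L

100 L/s = 0.1 m³/s.
460 L/s = 0.46 m³/s.
2.73 µg/L = 0.00273 mg/L.
After complete mixing, C₀ = (0.1·20 + 0.46·0.00273) / 0.56 = 3.574 mg/L.
Travel time t = 1.84e+04 m / 1.1 m/s = 1.673e+04 s = 0.1936 d.
C = 3.574·exp(−0.86·0.1936) = 3.574·0.8466 = 3.026 mg/L.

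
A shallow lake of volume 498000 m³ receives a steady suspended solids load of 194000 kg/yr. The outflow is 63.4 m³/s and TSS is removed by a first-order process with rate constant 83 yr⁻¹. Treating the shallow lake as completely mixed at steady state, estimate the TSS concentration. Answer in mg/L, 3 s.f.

Outflow Q = 63.4 m³/s × 3.156e+07 s/yr = 2.001e+09 m³/yr.
Steady-state CSTR mass balance: W = Q·C + k·V·C, so C = W/(Q + kV).
Q + kV = 2.001e+09 + 83·498000 = 2.042e+09 m³/yr.
C = 194000/2.042e+09 = 9.5e-05 kg/m³ = 0.095 mg/L.

0.0950 mg/L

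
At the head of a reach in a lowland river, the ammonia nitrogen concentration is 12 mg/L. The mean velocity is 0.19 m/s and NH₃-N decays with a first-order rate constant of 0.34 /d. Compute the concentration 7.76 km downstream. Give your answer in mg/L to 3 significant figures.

10.2 mg/L

Travel time t = 7.76 km / 0.19 m/s = 7760/0.19 = 4.084e+04 s = 0.4727 d.
First-order decay: C = 12·exp(−0.34·0.4727) = 12·0.8515 = 10.22 mg/L.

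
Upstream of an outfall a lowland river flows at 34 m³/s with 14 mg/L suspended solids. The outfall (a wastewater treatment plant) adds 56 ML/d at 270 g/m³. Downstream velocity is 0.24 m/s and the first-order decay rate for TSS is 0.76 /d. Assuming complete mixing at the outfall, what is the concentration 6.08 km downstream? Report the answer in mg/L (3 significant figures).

15.0 mg/L

56 ML/d = 0.6481 m³/s.
After complete mixing, C₀ = (0.6481·270 + 34·14) / 34.65 = 18.79 mg/L.
Travel time t = 6080 m / 0.24 m/s = 2.533e+04 s = 0.2932 d.
C = 18.79·exp(−0.76·0.2932) = 18.79·0.8002 = 15.04 mg/L.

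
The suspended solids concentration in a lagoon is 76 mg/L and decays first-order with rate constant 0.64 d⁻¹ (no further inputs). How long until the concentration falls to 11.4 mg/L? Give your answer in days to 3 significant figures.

2.96 d

t = ln(C₀/C)/k = ln(76/11.4)/0.64 = 1.897/0.64 = 2.964 d.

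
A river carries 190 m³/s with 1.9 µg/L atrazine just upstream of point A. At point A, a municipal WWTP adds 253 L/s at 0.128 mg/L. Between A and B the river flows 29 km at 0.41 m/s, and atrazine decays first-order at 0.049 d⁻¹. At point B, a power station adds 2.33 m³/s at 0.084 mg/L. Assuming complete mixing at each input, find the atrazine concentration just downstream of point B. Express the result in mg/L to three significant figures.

0.00298 mg/L

1.9 µg/L = 0.0019 mg/L.
253 L/s = 0.253 m³/s.
After input A: C = (190·0.0019 + 0.253·0.128) / 190.3 = 0.002068 mg/L.
Over the 29 km reach to input B (t = 7.073e+04 s = 0.8187 d), decay gives C = 0.002068·exp(−0.049·0.8187) = 0.001986 mg/L.
After input B: C = (190.3·0.001986 + 2.33·0.084) / 192.6 = 0.002979 mg/L.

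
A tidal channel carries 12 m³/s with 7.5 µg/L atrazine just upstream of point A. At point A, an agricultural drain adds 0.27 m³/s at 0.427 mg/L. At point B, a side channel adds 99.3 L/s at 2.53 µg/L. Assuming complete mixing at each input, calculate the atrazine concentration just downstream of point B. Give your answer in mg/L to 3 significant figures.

7.5 µg/L = 0.0075 mg/L.
After input A: C = (12·0.0075 + 0.27·0.427) / 12.27 = 0.01673 mg/L.
99.3 L/s = 0.0993 m³/s.
2.53 µg/L = 0.00253 mg/L.
After input B: C = (12.27·0.01673 + 0.0993·0.00253) / 12.37 = 0.01662 mg/L.

0.0166 mg/L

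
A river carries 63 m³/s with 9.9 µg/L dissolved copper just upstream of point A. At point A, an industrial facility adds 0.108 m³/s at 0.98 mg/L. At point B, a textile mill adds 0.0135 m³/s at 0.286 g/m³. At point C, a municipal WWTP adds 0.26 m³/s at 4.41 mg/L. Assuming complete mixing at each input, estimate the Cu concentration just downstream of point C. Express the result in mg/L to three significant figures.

9.9 µg/L = 0.0099 mg/L.
After input A: C = (63·0.0099 + 0.108·0.98) / 63.11 = 0.01156 mg/L.
After input B: C = (63.11·0.01156 + 0.0135·0.286) / 63.12 = 0.01162 mg/L.
After input C: C = (63.12·0.01162 + 0.26·4.41) / 63.38 = 0.02966 mg/L.

0.0297 mg/L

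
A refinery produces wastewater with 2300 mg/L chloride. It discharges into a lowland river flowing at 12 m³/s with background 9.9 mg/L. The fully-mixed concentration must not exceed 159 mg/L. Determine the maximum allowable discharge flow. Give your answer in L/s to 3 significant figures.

836 L/s

Mass balance at complete mixing: C_std·(Q_w + Q_r) = Q_w·C_e + Q_r·C_b.
Rearranging, Q_w = Q_r·(C_std − C_b)/(C_e − C_std) = 12·(159 − 9.9) / (2300 − 159) = 0.8357 m³/s.
= 835.7 L/s.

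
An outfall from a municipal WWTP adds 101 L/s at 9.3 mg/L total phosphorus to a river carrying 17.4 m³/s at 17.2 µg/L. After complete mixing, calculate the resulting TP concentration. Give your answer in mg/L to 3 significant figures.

101 L/s = 0.101 m³/s.
17.2 µg/L = 0.0172 mg/L.
By mass balance at complete mixing, C = (0.101·9.3 + 17.4·0.0172) / (0.101 + 17.4) = 1.239/17.5 = 0.07077 mg/L.

0.0708 mg/L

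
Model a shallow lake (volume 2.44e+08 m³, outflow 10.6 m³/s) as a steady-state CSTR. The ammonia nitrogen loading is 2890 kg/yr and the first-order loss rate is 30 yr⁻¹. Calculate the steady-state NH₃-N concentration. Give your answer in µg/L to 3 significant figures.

Outflow Q = 10.6 m³/s × 3.156e+07 s/yr = 3.345e+08 m³/yr.
Steady-state CSTR mass balance: W = Q·C + k·V·C, so C = W/(Q + kV).
Q + kV = 3.345e+08 + 30·2.44e+08 = 7.655e+09 m³/yr.
C = 2890/7.655e+09 = 3.776e-07 kg/m³ = 0.0003776 mg/L = 0.3776 µg/L.

0.378 µg/L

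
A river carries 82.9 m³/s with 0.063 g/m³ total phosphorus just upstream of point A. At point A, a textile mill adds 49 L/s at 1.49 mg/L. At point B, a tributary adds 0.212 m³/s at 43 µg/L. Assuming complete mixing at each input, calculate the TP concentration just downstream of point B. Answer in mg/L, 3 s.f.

49 L/s = 0.049 m³/s.
After input A: C = (82.9·0.063 + 0.049·1.49) / 82.95 = 0.06384 mg/L.
43 µg/L = 0.043 mg/L.
After input B: C = (82.95·0.06384 + 0.212·0.043) / 83.16 = 0.06379 mg/L.

0.0638 mg/L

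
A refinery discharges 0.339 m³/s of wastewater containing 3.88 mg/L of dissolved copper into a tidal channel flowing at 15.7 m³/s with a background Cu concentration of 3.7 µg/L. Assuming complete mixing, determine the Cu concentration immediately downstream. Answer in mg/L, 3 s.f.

0.0856 mg/L

3.7 µg/L = 0.0037 mg/L.
By mass balance at complete mixing, C = (0.339·3.88 + 15.7·0.0037) / (0.339 + 15.7) = 1.373/16.04 = 0.08563 mg/L.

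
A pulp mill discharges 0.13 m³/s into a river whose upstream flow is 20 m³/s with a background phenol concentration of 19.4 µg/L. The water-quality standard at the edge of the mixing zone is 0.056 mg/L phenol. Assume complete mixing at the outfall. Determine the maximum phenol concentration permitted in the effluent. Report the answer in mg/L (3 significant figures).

5.69 mg/L

19.4 µg/L = 0.0194 mg/L.
Mass balance: 0.056·20.13 = 0.13·Cₑ + 20·0.0194.
Cₑ = (1.127 − 0.388) / 0.13 = 5.687 mg/L.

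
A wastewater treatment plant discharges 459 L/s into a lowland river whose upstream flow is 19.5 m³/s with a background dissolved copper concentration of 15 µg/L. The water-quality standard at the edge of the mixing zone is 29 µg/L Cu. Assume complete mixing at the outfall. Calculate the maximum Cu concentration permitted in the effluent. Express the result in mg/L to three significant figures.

0.624 mg/L

459 L/s = 0.459 m³/s.
15 µg/L = 0.015 mg/L.
29 µg/L = 0.029 mg/L.
Mass balance: 0.029·19.96 = 0.459·Cₑ + 19.5·0.015.
Cₑ = (0.5788 − 0.2925) / 0.459 = 0.6238 mg/L.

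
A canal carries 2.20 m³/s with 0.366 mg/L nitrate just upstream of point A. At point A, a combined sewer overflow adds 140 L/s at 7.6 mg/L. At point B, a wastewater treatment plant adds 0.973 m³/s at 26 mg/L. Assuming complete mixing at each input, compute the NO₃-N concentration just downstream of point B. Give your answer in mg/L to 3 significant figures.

8.20 mg/L

140 L/s = 0.14 m³/s.
After input A: C = (2.2·0.366 + 0.14·7.6) / 2.34 = 0.7988 mg/L.
After input B: C = (2.34·0.7988 + 0.973·26) / 3.313 = 8.2 mg/L.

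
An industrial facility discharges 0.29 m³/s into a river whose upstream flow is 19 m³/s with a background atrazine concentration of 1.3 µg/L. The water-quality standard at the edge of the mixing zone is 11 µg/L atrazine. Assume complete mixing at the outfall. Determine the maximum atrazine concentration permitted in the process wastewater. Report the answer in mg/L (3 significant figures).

0.647 mg/L

1.3 µg/L = 0.0013 mg/L.
11 µg/L = 0.011 mg/L.
Mass balance: 0.011·19.29 = 0.29·Cₑ + 19·0.0013.
Cₑ = (0.2122 − 0.0247) / 0.29 = 0.6465 mg/L.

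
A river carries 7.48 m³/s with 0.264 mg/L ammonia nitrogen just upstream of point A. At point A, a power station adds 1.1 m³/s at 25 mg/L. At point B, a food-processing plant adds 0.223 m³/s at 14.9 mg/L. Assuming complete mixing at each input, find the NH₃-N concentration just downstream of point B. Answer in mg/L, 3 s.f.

After input A: C = (7.48·0.264 + 1.1·25) / 8.58 = 3.435 mg/L.
After input B: C = (8.58·3.435 + 0.223·14.9) / 8.803 = 3.726 mg/L.

3.73 mg/L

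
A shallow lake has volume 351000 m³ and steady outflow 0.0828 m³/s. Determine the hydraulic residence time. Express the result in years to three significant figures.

0.134 yr

Q = 0.0828 m³/s × 3.156e+07 s/yr = 2.613e+06 m³/yr.
Hydraulic residence time τ = V/Q = 351000/2.613e+06 = 0.1343 yr.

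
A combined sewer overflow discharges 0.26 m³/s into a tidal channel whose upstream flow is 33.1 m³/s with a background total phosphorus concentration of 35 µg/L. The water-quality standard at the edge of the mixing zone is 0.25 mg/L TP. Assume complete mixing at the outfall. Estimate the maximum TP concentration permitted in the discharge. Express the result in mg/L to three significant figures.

35 µg/L = 0.035 mg/L.
Mass balance: 0.25·33.36 = 0.26·Cₑ + 33.1·0.035.
Cₑ = (8.34 − 1.159) / 0.26 = 27.62 mg/L.

27.6 mg/L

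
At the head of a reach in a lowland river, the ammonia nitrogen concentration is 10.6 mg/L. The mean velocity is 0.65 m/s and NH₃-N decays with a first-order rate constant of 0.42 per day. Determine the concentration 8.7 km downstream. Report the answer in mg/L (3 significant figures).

9.93 mg/L

Travel time t = 8.7 km / 0.65 m/s = 8700/0.65 = 1.338e+04 s = 0.1549 d.
First-order decay: C = 10.6·exp(−0.42·0.1549) = 10.6·0.937 = 9.932 mg/L.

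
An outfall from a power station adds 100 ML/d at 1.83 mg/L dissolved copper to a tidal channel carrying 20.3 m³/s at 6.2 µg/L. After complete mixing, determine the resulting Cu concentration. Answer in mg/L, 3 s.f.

100 ML/d = 1.157 m³/s.
6.2 µg/L = 0.0062 mg/L.
Conservation of mass across the mixing zone: C = (1.157·1.83 + 20.3·0.0062) / (1.157 + 20.3) = 2.244/21.46 = 0.1046 mg/L.

0.105 mg/L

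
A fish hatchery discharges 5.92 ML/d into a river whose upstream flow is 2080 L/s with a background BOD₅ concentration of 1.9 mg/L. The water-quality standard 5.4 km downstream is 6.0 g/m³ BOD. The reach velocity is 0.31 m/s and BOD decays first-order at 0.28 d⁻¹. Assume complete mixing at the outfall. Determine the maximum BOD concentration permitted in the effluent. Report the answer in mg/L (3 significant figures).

141 mg/L

5.92 ML/d = 0.06852 m³/s.
2080 L/s = 2.08 m³/s.
Travel time to the compliance point: t = 5400/0.31 = 1.742e+04 s = 0.2016 d; decay factor exp(−0.28·0.2016) = 0.9451.
So the concentration just after mixing may be at most 6/0.9451 = 6.348 mg/L.
Mass balance: 6.348·2.149 = 0.06852·Cₑ + 2.08·1.9.
Cₑ = (13.64 − 3.952) / 0.06852 = 141.4 mg/L.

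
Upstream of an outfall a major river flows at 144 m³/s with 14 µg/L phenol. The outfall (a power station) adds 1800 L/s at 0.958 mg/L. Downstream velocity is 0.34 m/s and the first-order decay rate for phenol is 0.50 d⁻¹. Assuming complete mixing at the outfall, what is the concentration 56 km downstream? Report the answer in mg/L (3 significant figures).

1800 L/s = 1.8 m³/s.
14 µg/L = 0.014 mg/L.
After complete mixing, C₀ = (1.8·0.958 + 144·0.014) / 145.8 = 0.02565 mg/L.
Travel time t = 5.6e+04 m / 0.34 m/s = 1.647e+05 s = 1.906 d.
C = 0.02565·exp(−0.50·1.906) = 0.02565·0.3855 = 0.00989 mg/L.

0.00989 mg/L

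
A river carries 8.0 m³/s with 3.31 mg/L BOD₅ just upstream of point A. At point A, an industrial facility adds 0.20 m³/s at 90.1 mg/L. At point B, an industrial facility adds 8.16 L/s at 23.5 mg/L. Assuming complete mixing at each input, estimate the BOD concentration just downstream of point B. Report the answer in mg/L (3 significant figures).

After input A: C = (8·3.31 + 0.2·90.1) / 8.2 = 5.427 mg/L.
8.16 L/s = 0.00816 m³/s.
After input B: C = (8.2·5.427 + 0.00816·23.5) / 8.208 = 5.445 mg/L.

5.44 mg/L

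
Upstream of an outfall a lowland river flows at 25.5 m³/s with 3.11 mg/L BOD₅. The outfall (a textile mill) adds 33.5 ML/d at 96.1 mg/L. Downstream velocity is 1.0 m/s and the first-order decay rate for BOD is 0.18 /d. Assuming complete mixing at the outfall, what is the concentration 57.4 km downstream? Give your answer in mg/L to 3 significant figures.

4.00 mg/L

33.5 ML/d = 0.3877 m³/s.
After complete mixing, C₀ = (0.3877·96.1 + 25.5·3.11) / 25.89 = 4.503 mg/L.
Travel time t = 5.74e+04 m / 1.0 m/s = 5.74e+04 s = 0.6644 d.
C = 4.503·exp(−0.18·0.6644) = 4.503·0.8873 = 3.995 mg/L.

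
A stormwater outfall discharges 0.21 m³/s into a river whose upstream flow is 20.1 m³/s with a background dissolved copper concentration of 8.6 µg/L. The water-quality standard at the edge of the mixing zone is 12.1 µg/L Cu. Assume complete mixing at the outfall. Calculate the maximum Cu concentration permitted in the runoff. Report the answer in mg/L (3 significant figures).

0.347 mg/L

8.6 µg/L = 0.0086 mg/L.
12.1 µg/L = 0.0121 mg/L.
Mass balance: 0.0121·20.31 = 0.21·Cₑ + 20.1·0.0086.
Cₑ = (0.2458 − 0.1729) / 0.21 = 0.3471 mg/L.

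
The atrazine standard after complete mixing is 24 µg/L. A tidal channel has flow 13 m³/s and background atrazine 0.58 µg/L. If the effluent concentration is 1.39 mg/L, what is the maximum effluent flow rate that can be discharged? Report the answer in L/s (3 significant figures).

0.58 µg/L = 0.00058 mg/L.
24 µg/L = 0.024 mg/L.
Mass balance at complete mixing: C_std·(Q_w + Q_r) = Q_w·C_e + Q_r·C_b.
Rearranging, Q_w = Q_r·(C_std − C_b)/(C_e − C_std) = 13·(0.024 − 0.00058) / (1.39 − 0.024) = 0.2229 m³/s.
= 222.9 L/s.

223 L/s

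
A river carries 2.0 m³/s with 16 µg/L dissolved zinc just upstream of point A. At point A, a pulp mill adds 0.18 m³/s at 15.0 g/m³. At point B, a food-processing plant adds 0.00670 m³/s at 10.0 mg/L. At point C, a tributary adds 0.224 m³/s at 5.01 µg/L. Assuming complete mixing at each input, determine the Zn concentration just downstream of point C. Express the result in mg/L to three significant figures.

1.16 mg/L

16 µg/L = 0.016 mg/L.
After input A: C = (2·0.016 + 0.18·15) / 2.18 = 1.253 mg/L.
After input B: C = (2.18·1.253 + 0.0067·10) / 2.187 = 1.28 mg/L.
5.01 µg/L = 0.00501 mg/L.
After input C: C = (2.187·1.28 + 0.224·0.00501) / 2.411 = 1.162 mg/L.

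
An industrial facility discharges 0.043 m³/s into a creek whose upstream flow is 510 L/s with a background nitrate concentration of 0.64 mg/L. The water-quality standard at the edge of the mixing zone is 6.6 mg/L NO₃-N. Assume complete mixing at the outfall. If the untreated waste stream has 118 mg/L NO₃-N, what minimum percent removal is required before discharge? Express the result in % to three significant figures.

34.5 %

510 L/s = 0.51 m³/s.
Mass balance: 6.6·0.553 = 0.043·Cₑ + 0.51·0.64.
Cₑ = (3.65 − 0.3264) / 0.043 = 77.29 mg/L.
Required removal = 1 − 77.29/118 = 34.5 %.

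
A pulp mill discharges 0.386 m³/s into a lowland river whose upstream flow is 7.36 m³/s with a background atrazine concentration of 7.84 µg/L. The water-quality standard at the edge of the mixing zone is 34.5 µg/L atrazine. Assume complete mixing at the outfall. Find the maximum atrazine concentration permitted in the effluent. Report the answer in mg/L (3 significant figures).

0.543 mg/L

7.84 µg/L = 0.00784 mg/L.
34.5 µg/L = 0.0345 mg/L.
Mass balance: 0.0345·7.746 = 0.386·Cₑ + 7.36·0.00784.
Cₑ = (0.2672 − 0.0577) / 0.386 = 0.5428 mg/L.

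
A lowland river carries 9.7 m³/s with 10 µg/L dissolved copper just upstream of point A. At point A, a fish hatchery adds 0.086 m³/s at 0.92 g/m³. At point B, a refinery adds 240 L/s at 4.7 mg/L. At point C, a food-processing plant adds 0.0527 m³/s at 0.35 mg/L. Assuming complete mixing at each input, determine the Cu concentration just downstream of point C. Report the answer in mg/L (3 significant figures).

10 µg/L = 0.01 mg/L.
After input A: C = (9.7·0.01 + 0.086·0.92) / 9.786 = 0.018 mg/L.
240 L/s = 0.24 m³/s.
After input B: C = (9.786·0.018 + 0.24·4.7) / 10.03 = 0.1301 mg/L.
After input C: C = (10.03·0.1301 + 0.0527·0.35) / 10.08 = 0.1312 mg/L.

0.131 mg/L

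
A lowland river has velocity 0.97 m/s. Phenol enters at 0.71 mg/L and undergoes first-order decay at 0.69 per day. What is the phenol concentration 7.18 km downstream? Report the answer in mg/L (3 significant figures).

0.669 mg/L

Travel time t = 7.18 km / 0.97 m/s = 7180/0.97 = 7402 s = 0.08567 d.
First-order decay: C = 0.71·exp(−0.69·0.08567) = 0.71·0.9426 = 0.6692 mg/L.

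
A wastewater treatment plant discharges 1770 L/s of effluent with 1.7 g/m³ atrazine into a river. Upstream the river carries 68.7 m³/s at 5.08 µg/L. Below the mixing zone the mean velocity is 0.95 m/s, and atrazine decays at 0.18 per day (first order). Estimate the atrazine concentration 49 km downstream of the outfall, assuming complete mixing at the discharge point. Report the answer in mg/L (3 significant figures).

1770 L/s = 1.77 m³/s.
5.08 µg/L = 0.00508 mg/L.
After complete mixing, C₀ = (1.77·1.7 + 68.7·0.00508) / 70.47 = 0.04765 mg/L.
Travel time t = 4.9e+04 m / 0.95 m/s = 5.158e+04 s = 0.597 d.
C = 0.04765·exp(−0.18·0.597) = 0.04765·0.8981 = 0.0428 mg/L.

0.0428 mg/L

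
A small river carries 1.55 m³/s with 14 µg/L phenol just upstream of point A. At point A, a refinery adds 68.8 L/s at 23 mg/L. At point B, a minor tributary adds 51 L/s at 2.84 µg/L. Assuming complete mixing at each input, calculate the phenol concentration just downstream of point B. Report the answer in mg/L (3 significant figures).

0.961 mg/L

14 µg/L = 0.014 mg/L.
68.8 L/s = 0.0688 m³/s.
After input A: C = (1.55·0.014 + 0.0688·23) / 1.619 = 0.9909 mg/L.
51 L/s = 0.051 m³/s.
2.84 µg/L = 0.00284 mg/L.
After input B: C = (1.619·0.9909 + 0.051·0.00284) / 1.67 = 0.9607 mg/L.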